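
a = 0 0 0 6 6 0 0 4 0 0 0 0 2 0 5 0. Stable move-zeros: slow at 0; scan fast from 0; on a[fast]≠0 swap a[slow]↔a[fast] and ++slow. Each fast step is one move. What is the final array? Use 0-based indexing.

slow=0 fast=0: a[fast]=0, fast++
slow=0 fast=1: a[fast]=0, fast++
slow=0 fast=2: a[fast]=0, fast++
slow=0 fast=3: a[fast]=6≠0 swap→a[0]=6, slow++,fast++
slow=1 fast=4: a[fast]=6≠0 swap→a[1]=6, slow++,fast++
slow=2 fast=5: a[fast]=0, fast++
slow=2 fast=6: a[fast]=0, fast++
slow=2 fast=7: a[fast]=4≠0 swap→a[2]=4, slow++,fast++
slow=3 fast=8: a[fast]=0, fast++
slow=3 fast=9: a[fast]=0, fast++
slow=3 fast=10: a[fast]=0, fast++
slow=3 fast=11: a[fast]=0, fast++
slow=3 fast=12: a[fast]=2≠0 swap→a[3]=2, slow++,fast++
slow=4 fast=13: a[fast]=0, fast++
slow=4 fast=14: a[fast]=5≠0 swap→a[4]=5, slow++,fast++
slow=5 fast=15: a[fast]=0, fast++

[6, 6, 4, 2, 5, 0, 0, 0, 0, 0, 0, 0, 0, 0, 0, 0]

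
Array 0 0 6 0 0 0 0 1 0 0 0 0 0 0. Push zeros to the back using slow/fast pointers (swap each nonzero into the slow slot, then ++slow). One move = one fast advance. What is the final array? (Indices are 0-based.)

(s=0,f=0) a[fast]=0 → fast++
(s=0,f=1) a[fast]=0 → fast++
(s=0,f=2) a[fast]=6≠0 swap→a[0]=6 → slow++,fast++
(s=1,f=3) a[fast]=0 → fast++
(s=1,f=4) a[fast]=0 → fast++
(s=1,f=5) a[fast]=0 → fast++
(s=1,f=6) a[fast]=0 → fast++
(s=1,f=7) a[fast]=1≠0 swap→a[1]=1 → slow++,fast++
(s=2,f=8) a[fast]=0 → fast++
(s=2,f=9) a[fast]=0 → fast++
(s=2,f=10) a[fast]=0 → fast++
(s=2,f=11) a[fast]=0 → fast++
(s=2,f=12) a[fast]=0 → fast++
(s=2,f=13) a[fast]=0 → fast++

[6, 1, 0, 0, 0, 0, 0, 0, 0, 0, 0, 0, 0, 0]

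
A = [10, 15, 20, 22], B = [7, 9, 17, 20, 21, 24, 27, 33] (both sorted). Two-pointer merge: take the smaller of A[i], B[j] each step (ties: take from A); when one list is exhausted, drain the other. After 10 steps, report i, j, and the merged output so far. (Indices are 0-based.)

[i=0,j=0] A[i]=10>B[j]=7 take 7 → j++
[i=0,j=1] A[i]=10>B[j]=9 take 9 → j++
[i=0,j=2] A[i]=10<=B[j]=17 take 10 → i++
[i=1,j=2] A[i]=15<=B[j]=17 take 15 → i++
[i=2,j=2] A[i]=20>B[j]=17 take 17 → j++
[i=2,j=3] A[i]=20<=B[j]=20 take 20 → i++
[i=3,j=3] A[i]=22>B[j]=20 take 20 → j++
[i=3,j=4] A[i]=22>B[j]=21 take 21 → j++
[i=3,j=5] A[i]=22<=B[j]=24 take 22 → i++
[i=4,j=5] A done, take B[j]=24 → j++

i=4, j=6, merged so far=[7, 9, 10, 15, 17, 20, 20, 21, 22, 24]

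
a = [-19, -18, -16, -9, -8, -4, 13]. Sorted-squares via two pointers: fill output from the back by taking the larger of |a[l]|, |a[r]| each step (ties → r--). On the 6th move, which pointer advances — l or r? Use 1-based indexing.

[1,7] |-19|>|13| out[7]=361 → l++
[2,7] |-18|>|13| out[6]=324 → l++
[3,7] |-16|>|13| out[5]=256 → l++
[4,7] |-9|<=|13| out[4]=169 → r--
[4,6] |-9|>|-4| out[3]=81 → l++
[5,6] |-8|>|-4| out[2]=64 → l++

l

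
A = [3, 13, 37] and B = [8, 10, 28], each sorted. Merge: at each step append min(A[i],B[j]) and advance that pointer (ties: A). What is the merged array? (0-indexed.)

[i=0,j=0] A[i]=3<=B[j]=8 take 3 → i++
[i=1,j=0] A[i]=13>B[j]=8 take 8 → j++
[i=1,j=1] A[i]=13>B[j]=10 take 10 → j++
[i=1,j=2] A[i]=13<=B[j]=28 take 13 → i++
[i=2,j=2] A[i]=37>B[j]=28 take 28 → j++
[i=2,j=3] B done, take A[i]=37 → i++

[3, 8, 10, 13, 28, 37]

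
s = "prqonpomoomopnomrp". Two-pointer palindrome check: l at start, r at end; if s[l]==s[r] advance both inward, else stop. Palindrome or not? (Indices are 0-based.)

l=0 r=17: 'p'=='p', l++,r--
l=1 r=16: 'r'=='r', l++,r--
l=2 r=15: 'q'!='m', stop

not a palindrome (mismatch at 2,15)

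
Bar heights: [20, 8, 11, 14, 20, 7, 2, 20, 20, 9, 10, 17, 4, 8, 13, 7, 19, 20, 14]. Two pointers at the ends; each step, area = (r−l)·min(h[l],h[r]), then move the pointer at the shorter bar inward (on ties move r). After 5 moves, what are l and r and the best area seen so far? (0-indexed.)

l=0, r=13, best area=340

[0,18] min(20,14)*18=252 best=252 * → r--
[0,17] min(20,20)*17=340 best=340 * → r--
[0,16] min(20,19)*16=304 best=340 → r--
[0,15] min(20,7)*15=105 best=340 → r--
[0,14] min(20,13)*14=182 best=340 → r--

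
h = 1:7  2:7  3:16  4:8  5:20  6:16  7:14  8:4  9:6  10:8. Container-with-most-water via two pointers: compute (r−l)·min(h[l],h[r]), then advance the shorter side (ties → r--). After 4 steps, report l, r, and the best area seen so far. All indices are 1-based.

l=3, r=8, best area=63

[1,10] min(7,8)*9=63 best=63 * → l++
[2,10] min(7,8)*8=56 best=63 → l++
[3,10] min(16,8)*7=56 best=63 → r--
[3,9] min(16,6)*6=36 best=63 → r--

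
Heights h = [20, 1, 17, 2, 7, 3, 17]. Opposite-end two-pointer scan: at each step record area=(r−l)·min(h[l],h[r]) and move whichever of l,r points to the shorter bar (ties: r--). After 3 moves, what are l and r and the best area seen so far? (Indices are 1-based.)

l=1, r=4, best area=102

[1,7] min(20,17)*6=102 best=102 * → r--
[1,6] min(20,3)*5=15 best=102 → r--
[1,5] min(20,7)*4=28 best=102 → r--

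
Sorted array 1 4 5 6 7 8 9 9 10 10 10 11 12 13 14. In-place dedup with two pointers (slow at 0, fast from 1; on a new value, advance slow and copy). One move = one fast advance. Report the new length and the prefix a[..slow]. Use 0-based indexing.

(s=0,f=1) a[fast]=4≠a[slow]=1 write a[1]=4 → slow++,fast++
(s=1,f=2) a[fast]=5≠a[slow]=4 write a[2]=5 → slow++,fast++
(s=2,f=3) a[fast]=6≠a[slow]=5 write a[3]=6 → slow++,fast++
(s=3,f=4) a[fast]=7≠a[slow]=6 write a[4]=7 → slow++,fast++
(s=4,f=5) a[fast]=8≠a[slow]=7 write a[5]=8 → slow++,fast++
(s=5,f=6) a[fast]=9≠a[slow]=8 write a[6]=9 → slow++,fast++
(s=6,f=7) a[fast]=9=a[slow] dup → fast++
(s=6,f=8) a[fast]=10≠a[slow]=9 write a[7]=10 → slow++,fast++
(s=7,f=9) a[fast]=10=a[slow] dup → fast++
(s=7,f=10) a[fast]=10=a[slow] dup → fast++
(s=7,f=11) a[fast]=11≠a[slow]=10 write a[8]=11 → slow++,fast++
(s=8,f=12) a[fast]=12≠a[slow]=11 write a[9]=12 → slow++,fast++
(s=9,f=13) a[fast]=13≠a[slow]=12 write a[10]=13 → slow++,fast++
(s=10,f=14) a[fast]=14≠a[slow]=13 write a[11]=14 → slow++,fast++

length 12; prefix = [1, 4, 5, 6, 7, 8, 9, 10, 11, 12, 13, 14]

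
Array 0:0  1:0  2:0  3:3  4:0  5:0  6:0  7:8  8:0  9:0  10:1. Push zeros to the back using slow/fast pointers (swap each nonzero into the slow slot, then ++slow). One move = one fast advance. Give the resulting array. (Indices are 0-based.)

(s=0,f=0) a[fast]=0 → fast++
(s=0,f=1) a[fast]=0 → fast++
(s=0,f=2) a[fast]=0 → fast++
(s=0,f=3) a[fast]=3≠0 swap→a[0]=3 → slow++,fast++
(s=1,f=4) a[fast]=0 → fast++
(s=1,f=5) a[fast]=0 → fast++
(s=1,f=6) a[fast]=0 → fast++
(s=1,f=7) a[fast]=8≠0 swap→a[1]=8 → slow++,fast++
(s=2,f=8) a[fast]=0 → fast++
(s=2,f=9) a[fast]=0 → fast++
(s=2,f=10) a[fast]=1≠0 swap→a[2]=1 → slow++,fast++

[3, 8, 1, 0, 0, 0, 0, 0, 0, 0, 0]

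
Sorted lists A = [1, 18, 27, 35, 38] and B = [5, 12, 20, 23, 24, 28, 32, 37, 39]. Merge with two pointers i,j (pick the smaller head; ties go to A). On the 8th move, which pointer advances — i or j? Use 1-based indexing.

i

[i=1,j=1] A[i]=1<=B[j]=5 take 1 → i++
[i=2,j=1] A[i]=18>B[j]=5 take 5 → j++
[i=2,j=2] A[i]=18>B[j]=12 take 12 → j++
[i=2,j=3] A[i]=18<=B[j]=20 take 18 → i++
[i=3,j=3] A[i]=27>B[j]=20 take 20 → j++
[i=3,j=4] A[i]=27>B[j]=23 take 23 → j++
[i=3,j=5] A[i]=27>B[j]=24 take 24 → j++
[i=3,j=6] A[i]=27<=B[j]=28 take 27 → i++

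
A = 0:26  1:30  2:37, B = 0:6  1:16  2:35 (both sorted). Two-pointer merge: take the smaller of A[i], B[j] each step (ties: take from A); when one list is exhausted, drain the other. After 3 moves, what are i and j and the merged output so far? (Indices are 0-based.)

[i=0,j=0] A[i]=26>B[j]=6 take 6 → j++
[i=0,j=1] A[i]=26>B[j]=16 take 16 → j++
[i=0,j=2] A[i]=26<=B[j]=35 take 26 → i++

i=1, j=2, merged so far=[6, 16, 26]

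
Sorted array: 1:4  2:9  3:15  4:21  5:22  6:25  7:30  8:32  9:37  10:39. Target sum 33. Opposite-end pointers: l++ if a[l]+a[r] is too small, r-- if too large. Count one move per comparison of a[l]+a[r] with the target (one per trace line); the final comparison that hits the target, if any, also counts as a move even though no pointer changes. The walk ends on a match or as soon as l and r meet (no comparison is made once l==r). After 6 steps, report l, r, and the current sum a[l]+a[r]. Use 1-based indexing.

l=2, r=5, sum=31

l=1 r=10: 4+39=43 >33, r--
l=1 r=9: 4+37=41 >33, r--
l=1 r=8: 4+32=36 >33, r--
l=1 r=7: 4+30=34 >33, r--
l=1 r=6: 4+25=29 <33, l++
l=2 r=6: 9+25=34 >33, r--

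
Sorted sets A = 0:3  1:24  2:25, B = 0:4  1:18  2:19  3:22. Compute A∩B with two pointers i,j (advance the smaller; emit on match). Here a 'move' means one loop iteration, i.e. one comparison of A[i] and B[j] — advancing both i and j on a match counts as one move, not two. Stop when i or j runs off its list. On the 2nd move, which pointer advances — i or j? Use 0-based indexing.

j

[i=0,j=0] 3<4 → i++
[i=1,j=0] 24>4 → j++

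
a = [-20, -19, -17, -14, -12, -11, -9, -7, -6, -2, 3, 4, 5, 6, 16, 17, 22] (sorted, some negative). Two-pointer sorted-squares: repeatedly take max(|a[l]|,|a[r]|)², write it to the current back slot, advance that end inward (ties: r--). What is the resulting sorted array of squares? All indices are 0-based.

[4, 9, 16, 25, 36, 36, 49, 81, 121, 144, 196, 256, 289, 289, 361, 400, 484]

l=0 r=16: |-20|<=|22| out[16]=484, r--
l=0 r=15: |-20|>|17| out[15]=400, l++
l=1 r=15: |-19|>|17| out[14]=361, l++
l=2 r=15: |-17|<=|17| out[13]=289, r--
l=2 r=14: |-17|>|16| out[12]=289, l++
l=3 r=14: |-14|<=|16| out[11]=256, r--
l=3 r=13: |-14|>|6| out[10]=196, l++
l=4 r=13: |-12|>|6| out[9]=144, l++
l=5 r=13: |-11|>|6| out[8]=121, l++
l=6 r=13: |-9|>|6| out[7]=81, l++
l=7 r=13: |-7|>|6| out[6]=49, l++
l=8 r=13: |-6|<=|6| out[5]=36, r--
l=8 r=12: |-6|>|5| out[4]=36, l++
l=9 r=12: |-2|<=|5| out[3]=25, r--
l=9 r=11: |-2|<=|4| out[2]=16, r--
l=9 r=10: |-2|<=|3| out[1]=9, r--
l=9 r=9: |-2|<=|-2| out[0]=4, r--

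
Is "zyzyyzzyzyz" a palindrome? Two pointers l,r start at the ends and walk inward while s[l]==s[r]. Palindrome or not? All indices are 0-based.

l=0 r=10: 'z'=='z', l++,r--
l=1 r=9: 'y'=='y', l++,r--
l=2 r=8: 'z'=='z', l++,r--
l=3 r=7: 'y'=='y', l++,r--
l=4 r=6: 'y'!='z', stop

not a palindrome (mismatch at 4,6)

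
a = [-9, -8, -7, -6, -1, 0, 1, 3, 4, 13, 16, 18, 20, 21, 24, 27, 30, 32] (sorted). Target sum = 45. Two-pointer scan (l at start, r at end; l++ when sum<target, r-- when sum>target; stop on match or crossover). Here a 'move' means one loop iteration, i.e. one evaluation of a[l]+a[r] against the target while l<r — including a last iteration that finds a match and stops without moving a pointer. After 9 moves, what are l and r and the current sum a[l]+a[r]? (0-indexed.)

l=0 r=17: -9+32=23 <45, l++
l=1 r=17: -8+32=24 <45, l++
l=2 r=17: -7+32=25 <45, l++
l=3 r=17: -6+32=26 <45, l++
l=4 r=17: -1+32=31 <45, l++
l=5 r=17: 0+32=32 <45, l++
l=6 r=17: 1+32=33 <45, l++
l=7 r=17: 3+32=35 <45, l++
l=8 r=17: 4+32=36 <45, l++

l=9, r=17, sum=45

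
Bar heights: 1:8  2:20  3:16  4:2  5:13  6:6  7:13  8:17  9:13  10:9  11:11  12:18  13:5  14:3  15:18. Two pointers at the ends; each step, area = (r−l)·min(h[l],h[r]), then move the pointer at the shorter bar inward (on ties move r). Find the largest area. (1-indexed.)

l=1 r=15: min(8,18)*14=112 best=112 *, l++
l=2 r=15: min(20,18)*13=234 best=234 *, r--
l=2 r=14: min(20,3)*12=36 best=234, r--
l=2 r=13: min(20,5)*11=55 best=234, r--
l=2 r=12: min(20,18)*10=180 best=234, r--
l=2 r=11: min(20,11)*9=99 best=234, r--
l=2 r=10: min(20,9)*8=72 best=234, r--
l=2 r=9: min(20,13)*7=91 best=234, r--
l=2 r=8: min(20,17)*6=102 best=234, r--
l=2 r=7: min(20,13)*5=65 best=234, r--
l=2 r=6: min(20,6)*4=24 best=234, r--
l=2 r=5: min(20,13)*3=39 best=234, r--
l=2 r=4: min(20,2)*2=4 best=234, r--
l=2 r=3: min(20,16)*1=16 best=234, r--

max area = 234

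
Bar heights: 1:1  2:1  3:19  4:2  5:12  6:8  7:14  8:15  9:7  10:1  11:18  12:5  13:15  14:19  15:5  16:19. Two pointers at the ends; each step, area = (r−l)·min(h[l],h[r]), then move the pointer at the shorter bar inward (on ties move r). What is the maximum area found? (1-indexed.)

max area = 247

l=1 r=16: min(1,19)*15=15 best=15 *, l++
l=2 r=16: min(1,19)*14=14 best=15, l++
l=3 r=16: min(19,19)*13=247 best=247 *, r--
l=3 r=15: min(19,5)*12=60 best=247, r--
l=3 r=14: min(19,19)*11=209 best=247, r--
l=3 r=13: min(19,15)*10=150 best=247, r--
l=3 r=12: min(19,5)*9=45 best=247, r--
l=3 r=11: min(19,18)*8=144 best=247, r--
l=3 r=10: min(19,1)*7=7 best=247, r--
l=3 r=9: min(19,7)*6=42 best=247, r--
l=3 r=8: min(19,15)*5=75 best=247, r--
l=3 r=7: min(19,14)*4=56 best=247, r--
l=3 r=6: min(19,8)*3=24 best=247, r--
l=3 r=5: min(19,12)*2=24 best=247, r--
l=3 r=4: min(19,2)*1=2 best=247, r--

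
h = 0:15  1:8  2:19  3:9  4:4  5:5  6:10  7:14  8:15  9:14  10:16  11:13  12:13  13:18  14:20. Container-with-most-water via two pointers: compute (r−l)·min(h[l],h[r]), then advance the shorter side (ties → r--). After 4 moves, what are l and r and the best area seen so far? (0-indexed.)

[0,14] min(15,20)*14=210 best=210 * → l++
[1,14] min(8,20)*13=104 best=210 → l++
[2,14] min(19,20)*12=228 best=228 * → l++
[3,14] min(9,20)*11=99 best=228 → l++

l=4, r=14, best area=228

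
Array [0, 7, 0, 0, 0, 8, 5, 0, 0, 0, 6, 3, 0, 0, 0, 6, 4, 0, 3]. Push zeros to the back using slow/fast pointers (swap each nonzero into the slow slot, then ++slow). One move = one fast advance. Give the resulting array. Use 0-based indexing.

(s=0,f=0) a[fast]=0 → fast++
(s=0,f=1) a[fast]=7≠0 swap→a[0]=7 → slow++,fast++
(s=1,f=2) a[fast]=0 → fast++
(s=1,f=3) a[fast]=0 → fast++
(s=1,f=4) a[fast]=0 → fast++
(s=1,f=5) a[fast]=8≠0 swap→a[1]=8 → slow++,fast++
(s=2,f=6) a[fast]=5≠0 swap→a[2]=5 → slow++,fast++
(s=3,f=7) a[fast]=0 → fast++
(s=3,f=8) a[fast]=0 → fast++
(s=3,f=9) a[fast]=0 → fast++
(s=3,f=10) a[fast]=6≠0 swap→a[3]=6 → slow++,fast++
(s=4,f=11) a[fast]=3≠0 swap→a[4]=3 → slow++,fast++
(s=5,f=12) a[fast]=0 → fast++
(s=5,f=13) a[fast]=0 → fast++
(s=5,f=14) a[fast]=0 → fast++
(s=5,f=15) a[fast]=6≠0 swap→a[5]=6 → slow++,fast++
(s=6,f=16) a[fast]=4≠0 swap→a[6]=4 → slow++,fast++
(s=7,f=17) a[fast]=0 → fast++
(s=7,f=18) a[fast]=3≠0 swap→a[7]=3 → slow++,fast++

[7, 8, 5, 6, 3, 6, 4, 3, 0, 0, 0, 0, 0, 0, 0, 0, 0, 0, 0]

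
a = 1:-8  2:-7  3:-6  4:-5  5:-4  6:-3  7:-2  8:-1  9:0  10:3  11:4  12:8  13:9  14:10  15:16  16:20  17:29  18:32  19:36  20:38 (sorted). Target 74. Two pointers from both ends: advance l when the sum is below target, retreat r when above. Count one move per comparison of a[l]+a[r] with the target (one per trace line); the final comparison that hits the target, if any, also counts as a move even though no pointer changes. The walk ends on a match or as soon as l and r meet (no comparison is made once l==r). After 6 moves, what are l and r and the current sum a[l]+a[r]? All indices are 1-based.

l=7, r=20, sum=36

l=1 r=20: -8+38=30 <74, l++
l=2 r=20: -7+38=31 <74, l++
l=3 r=20: -6+38=32 <74, l++
l=4 r=20: -5+38=33 <74, l++
l=5 r=20: -4+38=34 <74, l++
l=6 r=20: -3+38=35 <74, l++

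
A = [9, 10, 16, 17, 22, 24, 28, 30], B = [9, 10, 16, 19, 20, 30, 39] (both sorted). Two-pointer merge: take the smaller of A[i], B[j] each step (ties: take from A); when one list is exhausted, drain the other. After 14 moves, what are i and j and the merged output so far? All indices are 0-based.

i=8, j=6, merged so far=[9, 9, 10, 10, 16, 16, 17, 19, 20, 22, 24, 28, 30, 30]

[i=0,j=0] A[i]=9<=B[j]=9 take 9 → i++
[i=1,j=0] A[i]=10>B[j]=9 take 9 → j++
[i=1,j=1] A[i]=10<=B[j]=10 take 10 → i++
[i=2,j=1] A[i]=16>B[j]=10 take 10 → j++
[i=2,j=2] A[i]=16<=B[j]=16 take 16 → i++
[i=3,j=2] A[i]=17>B[j]=16 take 16 → j++
[i=3,j=3] A[i]=17<=B[j]=19 take 17 → i++
[i=4,j=3] A[i]=22>B[j]=19 take 19 → j++
[i=4,j=4] A[i]=22>B[j]=20 take 20 → j++
[i=4,j=5] A[i]=22<=B[j]=30 take 22 → i++
[i=5,j=5] A[i]=24<=B[j]=30 take 24 → i++
[i=6,j=5] A[i]=28<=B[j]=30 take 28 → i++
[i=7,j=5] A[i]=30<=B[j]=30 take 30 → i++
[i=8,j=5] A done, take B[j]=30 → j++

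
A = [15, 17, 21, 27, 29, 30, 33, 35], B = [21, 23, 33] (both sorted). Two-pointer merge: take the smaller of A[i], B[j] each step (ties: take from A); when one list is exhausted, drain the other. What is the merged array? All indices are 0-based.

i=0 j=0: A[i]=15<=B[j]=21 take 15, i++
i=1 j=0: A[i]=17<=B[j]=21 take 17, i++
i=2 j=0: A[i]=21<=B[j]=21 take 21, i++
i=3 j=0: A[i]=27>B[j]=21 take 21, j++
i=3 j=1: A[i]=27>B[j]=23 take 23, j++
i=3 j=2: A[i]=27<=B[j]=33 take 27, i++
i=4 j=2: A[i]=29<=B[j]=33 take 29, i++
i=5 j=2: A[i]=30<=B[j]=33 take 30, i++
i=6 j=2: A[i]=33<=B[j]=33 take 33, i++
i=7 j=2: A[i]=35>B[j]=33 take 33, j++
i=7 j=3: B done, take A[i]=35, i++

[15, 17, 21, 21, 23, 27, 29, 30, 33, 33, 35]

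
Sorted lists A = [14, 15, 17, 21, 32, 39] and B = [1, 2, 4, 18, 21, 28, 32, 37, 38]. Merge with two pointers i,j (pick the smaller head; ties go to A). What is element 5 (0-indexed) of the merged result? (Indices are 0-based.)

[i=0,j=0] A[i]=14>B[j]=1 take 1 → j++
[i=0,j=1] A[i]=14>B[j]=2 take 2 → j++
[i=0,j=2] A[i]=14>B[j]=4 take 4 → j++
[i=0,j=3] A[i]=14<=B[j]=18 take 14 → i++
[i=1,j=3] A[i]=15<=B[j]=18 take 15 → i++
[i=2,j=3] A[i]=17<=B[j]=18 take 17 → i++
[i=3,j=3] A[i]=21>B[j]=18 take 18 → j++
[i=3,j=4] A[i]=21<=B[j]=21 take 21 → i++
[i=4,j=4] A[i]=32>B[j]=21 take 21 → j++
[i=4,j=5] A[i]=32>B[j]=28 take 28 → j++
[i=4,j=6] A[i]=32<=B[j]=32 take 32 → i++
[i=5,j=6] A[i]=39>B[j]=32 take 32 → j++
[i=5,j=7] A[i]=39>B[j]=37 take 37 → j++
[i=5,j=8] A[i]=39>B[j]=38 take 38 → j++
[i=5,j=9] B done, take A[i]=39 → i++

merged[5] = 17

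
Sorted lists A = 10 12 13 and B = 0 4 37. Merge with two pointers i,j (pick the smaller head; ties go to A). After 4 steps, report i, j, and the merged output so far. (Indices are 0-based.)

i=2, j=2, merged so far=[0, 4, 10, 12]

[i=0,j=0] A[i]=10>B[j]=0 take 0 → j++
[i=0,j=1] A[i]=10>B[j]=4 take 4 → j++
[i=0,j=2] A[i]=10<=B[j]=37 take 10 → i++
[i=1,j=2] A[i]=12<=B[j]=37 take 12 → i++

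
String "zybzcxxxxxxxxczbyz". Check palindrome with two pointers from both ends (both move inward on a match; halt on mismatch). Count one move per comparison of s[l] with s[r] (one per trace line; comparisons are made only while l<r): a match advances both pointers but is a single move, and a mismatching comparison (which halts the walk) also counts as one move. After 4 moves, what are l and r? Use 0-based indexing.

l=0 r=17: 'z'=='z', l++,r--
l=1 r=16: 'y'=='y', l++,r--
l=2 r=15: 'b'=='b', l++,r--
l=3 r=14: 'z'=='z', l++,r--

l=4, r=13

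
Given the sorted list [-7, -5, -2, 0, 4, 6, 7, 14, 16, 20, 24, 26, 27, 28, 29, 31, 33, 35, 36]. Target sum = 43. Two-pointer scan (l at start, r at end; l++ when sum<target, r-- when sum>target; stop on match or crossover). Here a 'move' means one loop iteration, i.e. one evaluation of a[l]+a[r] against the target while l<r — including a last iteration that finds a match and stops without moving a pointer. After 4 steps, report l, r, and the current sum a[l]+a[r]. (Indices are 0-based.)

l=0 r=18: -7+36=29 <43, l++
l=1 r=18: -5+36=31 <43, l++
l=2 r=18: -2+36=34 <43, l++
l=3 r=18: 0+36=36 <43, l++

l=4, r=18, sum=40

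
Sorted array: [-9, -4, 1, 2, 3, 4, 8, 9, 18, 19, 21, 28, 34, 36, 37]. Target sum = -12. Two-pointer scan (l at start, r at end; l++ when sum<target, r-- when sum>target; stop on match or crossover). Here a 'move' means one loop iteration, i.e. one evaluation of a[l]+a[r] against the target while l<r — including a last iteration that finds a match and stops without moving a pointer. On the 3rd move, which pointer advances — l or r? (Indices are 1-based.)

r

[1,15] -9+37=28 >-12 → r--
[1,14] -9+36=27 >-12 → r--
[1,13] -9+34=25 >-12 → r--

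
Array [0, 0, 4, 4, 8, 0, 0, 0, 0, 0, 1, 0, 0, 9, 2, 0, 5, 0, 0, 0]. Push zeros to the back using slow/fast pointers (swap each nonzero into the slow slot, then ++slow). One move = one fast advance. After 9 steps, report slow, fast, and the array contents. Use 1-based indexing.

slow=1 fast=1: a[fast]=0, fast++
slow=1 fast=2: a[fast]=0, fast++
slow=1 fast=3: a[fast]=4≠0 swap→a[1]=4, slow++,fast++
slow=2 fast=4: a[fast]=4≠0 swap→a[2]=4, slow++,fast++
slow=3 fast=5: a[fast]=8≠0 swap→a[3]=8, slow++,fast++
slow=4 fast=6: a[fast]=0, fast++
slow=4 fast=7: a[fast]=0, fast++
slow=4 fast=8: a[fast]=0, fast++
slow=4 fast=9: a[fast]=0, fast++

slow=4, fast=10, a=[4, 4, 8, 0, 0, 0, 0, 0, 0, 0, 1, 0, 0, 9, 2, 0, 5, 0, 0, 0]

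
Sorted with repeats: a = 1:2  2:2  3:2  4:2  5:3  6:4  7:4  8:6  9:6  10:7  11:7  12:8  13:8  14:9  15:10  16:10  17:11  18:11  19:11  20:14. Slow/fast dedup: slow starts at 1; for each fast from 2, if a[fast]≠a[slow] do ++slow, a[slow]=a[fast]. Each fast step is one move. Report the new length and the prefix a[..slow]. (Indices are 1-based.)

slow=1 fast=2: a[fast]=2=a[slow] dup, fast++
slow=1 fast=3: a[fast]=2=a[slow] dup, fast++
slow=1 fast=4: a[fast]=2=a[slow] dup, fast++
slow=1 fast=5: a[fast]=3≠a[slow]=2 write a[2]=3, slow++,fast++
slow=2 fast=6: a[fast]=4≠a[slow]=3 write a[3]=4, slow++,fast++
slow=3 fast=7: a[fast]=4=a[slow] dup, fast++
slow=3 fast=8: a[fast]=6≠a[slow]=4 write a[4]=6, slow++,fast++
slow=4 fast=9: a[fast]=6=a[slow] dup, fast++
slow=4 fast=10: a[fast]=7≠a[slow]=6 write a[5]=7, slow++,fast++
slow=5 fast=11: a[fast]=7=a[slow] dup, fast++
slow=5 fast=12: a[fast]=8≠a[slow]=7 write a[6]=8, slow++,fast++
slow=6 fast=13: a[fast]=8=a[slow] dup, fast++
slow=6 fast=14: a[fast]=9≠a[slow]=8 write a[7]=9, slow++,fast++
slow=7 fast=15: a[fast]=10≠a[slow]=9 write a[8]=10, slow++,fast++
slow=8 fast=16: a[fast]=10=a[slow] dup, fast++
slow=8 fast=17: a[fast]=11≠a[slow]=10 write a[9]=11, slow++,fast++
slow=9 fast=18: a[fast]=11=a[slow] dup, fast++
slow=9 fast=19: a[fast]=11=a[slow] dup, fast++
slow=9 fast=20: a[fast]=14≠a[slow]=11 write a[10]=14, slow++,fast++

length 10; prefix = [2, 3, 4, 6, 7, 8, 9, 10, 11, 14]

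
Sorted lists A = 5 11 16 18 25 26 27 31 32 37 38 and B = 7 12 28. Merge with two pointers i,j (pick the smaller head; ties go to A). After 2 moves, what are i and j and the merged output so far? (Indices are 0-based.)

[i=0,j=0] A[i]=5<=B[j]=7 take 5 → i++
[i=1,j=0] A[i]=11>B[j]=7 take 7 → j++

i=1, j=1, merged so far=[5, 7]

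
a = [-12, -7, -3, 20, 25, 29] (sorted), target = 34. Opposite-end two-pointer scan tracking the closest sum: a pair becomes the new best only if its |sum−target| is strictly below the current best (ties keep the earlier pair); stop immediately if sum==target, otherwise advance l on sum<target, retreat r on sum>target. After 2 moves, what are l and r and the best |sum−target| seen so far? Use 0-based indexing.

l=0 r=5: -12+29=17 d=17 *, l++
l=1 r=5: -7+29=22 d=12 *, l++

l=2, r=5, best |Δ|=12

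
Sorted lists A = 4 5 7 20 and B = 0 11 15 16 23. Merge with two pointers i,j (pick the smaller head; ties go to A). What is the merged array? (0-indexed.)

i=0 j=0: A[i]=4>B[j]=0 take 0, j++
i=0 j=1: A[i]=4<=B[j]=11 take 4, i++
i=1 j=1: A[i]=5<=B[j]=11 take 5, i++
i=2 j=1: A[i]=7<=B[j]=11 take 7, i++
i=3 j=1: A[i]=20>B[j]=11 take 11, j++
i=3 j=2: A[i]=20>B[j]=15 take 15, j++
i=3 j=3: A[i]=20>B[j]=16 take 16, j++
i=3 j=4: A[i]=20<=B[j]=23 take 20, i++
i=4 j=4: A done, take B[j]=23, j++

[0, 4, 5, 7, 11, 15, 16, 20, 23]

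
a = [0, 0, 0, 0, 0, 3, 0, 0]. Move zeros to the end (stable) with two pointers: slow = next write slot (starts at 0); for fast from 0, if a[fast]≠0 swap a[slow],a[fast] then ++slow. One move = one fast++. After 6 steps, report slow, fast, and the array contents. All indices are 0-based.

(s=0,f=0) a[fast]=0 → fast++
(s=0,f=1) a[fast]=0 → fast++
(s=0,f=2) a[fast]=0 → fast++
(s=0,f=3) a[fast]=0 → fast++
(s=0,f=4) a[fast]=0 → fast++
(s=0,f=5) a[fast]=3≠0 swap→a[0]=3 → slow++,fast++

slow=1, fast=6, a=[3, 0, 0, 0, 0, 0, 0, 0]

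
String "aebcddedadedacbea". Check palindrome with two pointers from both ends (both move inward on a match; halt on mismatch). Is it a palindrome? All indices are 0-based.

[0,16] 'a'=='a' → l++,r--
[1,15] 'e'=='e' → l++,r--
[2,14] 'b'=='b' → l++,r--
[3,13] 'c'=='c' → l++,r--
[4,12] 'd'!='a' → stop

not a palindrome (mismatch at 4,12)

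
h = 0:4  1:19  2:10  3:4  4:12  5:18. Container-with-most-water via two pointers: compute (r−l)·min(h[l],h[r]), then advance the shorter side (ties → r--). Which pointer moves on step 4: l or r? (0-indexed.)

l=0 r=5: min(4,18)*5=20 best=20 *, l++
l=1 r=5: min(19,18)*4=72 best=72 *, r--
l=1 r=4: min(19,12)*3=36 best=72, r--
l=1 r=3: min(19,4)*2=8 best=72, r--

r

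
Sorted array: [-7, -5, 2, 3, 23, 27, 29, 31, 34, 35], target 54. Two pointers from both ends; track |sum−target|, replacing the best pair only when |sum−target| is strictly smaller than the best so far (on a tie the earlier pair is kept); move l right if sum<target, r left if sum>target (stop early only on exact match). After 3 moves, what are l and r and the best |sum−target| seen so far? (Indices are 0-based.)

l=0 r=9: -7+35=28 d=26 *, l++
l=1 r=9: -5+35=30 d=24 *, l++
l=2 r=9: 2+35=37 d=17 *, l++

l=3, r=9, best |Δ|=17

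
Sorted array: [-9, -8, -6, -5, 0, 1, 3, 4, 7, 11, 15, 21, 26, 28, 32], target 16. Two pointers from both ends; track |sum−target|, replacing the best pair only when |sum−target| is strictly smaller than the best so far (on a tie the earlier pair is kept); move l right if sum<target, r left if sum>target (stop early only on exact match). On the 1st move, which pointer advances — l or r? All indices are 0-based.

[0,14] -9+32=23 d=7 * → r--

r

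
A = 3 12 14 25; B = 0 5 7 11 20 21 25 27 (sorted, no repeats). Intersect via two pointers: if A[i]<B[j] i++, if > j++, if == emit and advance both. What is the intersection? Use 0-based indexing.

intersection = [25]

i=0 j=0: 3>0, j++
i=0 j=1: 3<5, i++
i=1 j=1: 12>5, j++
i=1 j=2: 12>7, j++
i=1 j=3: 12>11, j++
i=1 j=4: 12<20, i++
i=2 j=4: 14<20, i++
i=3 j=4: 25>20, j++
i=3 j=5: 25>21, j++
i=3 j=6: 25==25 emit, i++,j++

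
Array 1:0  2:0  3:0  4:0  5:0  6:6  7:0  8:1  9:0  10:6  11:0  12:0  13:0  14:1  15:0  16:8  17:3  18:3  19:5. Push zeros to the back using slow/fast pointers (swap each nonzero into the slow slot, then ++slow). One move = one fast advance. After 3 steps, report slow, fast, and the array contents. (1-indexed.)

slow=1, fast=4, a=[0, 0, 0, 0, 0, 6, 0, 1, 0, 6, 0, 0, 0, 1, 0, 8, 3, 3, 5]

(s=1,f=1) a[fast]=0 → fast++
(s=1,f=2) a[fast]=0 → fast++
(s=1,f=3) a[fast]=0 → fast++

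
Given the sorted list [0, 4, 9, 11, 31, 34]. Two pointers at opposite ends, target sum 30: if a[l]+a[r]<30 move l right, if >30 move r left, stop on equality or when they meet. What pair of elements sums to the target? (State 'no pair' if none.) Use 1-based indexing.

no pair

l=1 r=6: 0+34=34 >30, r--
l=1 r=5: 0+31=31 >30, r--
l=1 r=4: 0+11=11 <30, l++
l=2 r=4: 4+11=15 <30, l++
l=3 r=4: 9+11=20 <30, l++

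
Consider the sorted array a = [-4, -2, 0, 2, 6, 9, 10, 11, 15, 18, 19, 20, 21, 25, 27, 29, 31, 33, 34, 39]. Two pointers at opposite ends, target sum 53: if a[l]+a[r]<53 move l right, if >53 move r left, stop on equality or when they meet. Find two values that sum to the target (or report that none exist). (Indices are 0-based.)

l=0 r=19: -4+39=35 <53, l++
l=1 r=19: -2+39=37 <53, l++
l=2 r=19: 0+39=39 <53, l++
l=3 r=19: 2+39=41 <53, l++
l=4 r=19: 6+39=45 <53, l++
l=5 r=19: 9+39=48 <53, l++
l=6 r=19: 10+39=49 <53, l++
l=7 r=19: 11+39=50 <53, l++
l=8 r=19: 15+39=54 >53, r--
l=8 r=18: 15+34=49 <53, l++
l=9 r=18: 18+34=52 <53, l++
l=10 r=18: 19+34=53, found

(19, 34)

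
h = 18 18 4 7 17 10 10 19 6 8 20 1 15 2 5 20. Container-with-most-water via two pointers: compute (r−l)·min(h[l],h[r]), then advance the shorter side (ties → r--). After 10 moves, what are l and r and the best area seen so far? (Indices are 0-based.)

l=10, r=15, best area=270

l=0 r=15: min(18,20)*15=270 best=270 *, l++
l=1 r=15: min(18,20)*14=252 best=270, l++
l=2 r=15: min(4,20)*13=52 best=270, l++
l=3 r=15: min(7,20)*12=84 best=270, l++
l=4 r=15: min(17,20)*11=187 best=270, l++
l=5 r=15: min(10,20)*10=100 best=270, l++
l=6 r=15: min(10,20)*9=90 best=270, l++
l=7 r=15: min(19,20)*8=152 best=270, l++
l=8 r=15: min(6,20)*7=42 best=270, l++
l=9 r=15: min(8,20)*6=48 best=270, l++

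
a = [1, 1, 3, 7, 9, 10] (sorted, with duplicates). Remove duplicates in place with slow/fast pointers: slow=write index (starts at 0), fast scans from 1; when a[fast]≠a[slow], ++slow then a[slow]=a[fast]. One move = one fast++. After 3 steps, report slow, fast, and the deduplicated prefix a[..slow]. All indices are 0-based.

(s=0,f=1) a[fast]=1=a[slow] dup → fast++
(s=0,f=2) a[fast]=3≠a[slow]=1 write a[1]=3 → slow++,fast++
(s=1,f=3) a[fast]=7≠a[slow]=3 write a[2]=7 → slow++,fast++

slow=2, fast=4, prefix=[1, 3, 7]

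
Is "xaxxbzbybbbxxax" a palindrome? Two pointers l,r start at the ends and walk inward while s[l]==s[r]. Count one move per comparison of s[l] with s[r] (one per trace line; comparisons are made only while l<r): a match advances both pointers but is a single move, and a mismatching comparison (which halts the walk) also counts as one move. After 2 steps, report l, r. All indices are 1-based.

l=3, r=13

l=1 r=15: 'x'=='x', l++,r--
l=2 r=14: 'a'=='a', l++,r--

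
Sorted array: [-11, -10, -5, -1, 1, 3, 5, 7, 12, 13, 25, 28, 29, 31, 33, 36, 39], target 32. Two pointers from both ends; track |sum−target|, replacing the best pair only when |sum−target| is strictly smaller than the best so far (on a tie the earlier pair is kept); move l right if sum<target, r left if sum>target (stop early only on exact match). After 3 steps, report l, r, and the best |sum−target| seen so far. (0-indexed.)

l=2, r=15, best |Δ|=2

l=0 r=16: -11+39=28 d=4 *, l++
l=1 r=16: -10+39=29 d=3 *, l++
l=2 r=16: -5+39=34 d=2 *, r--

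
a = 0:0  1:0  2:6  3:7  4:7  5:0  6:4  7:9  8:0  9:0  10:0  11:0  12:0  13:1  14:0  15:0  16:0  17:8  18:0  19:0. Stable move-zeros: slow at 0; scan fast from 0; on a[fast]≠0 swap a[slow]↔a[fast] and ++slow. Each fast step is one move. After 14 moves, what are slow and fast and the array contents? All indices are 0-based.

slow=0 fast=0: a[fast]=0, fast++
slow=0 fast=1: a[fast]=0, fast++
slow=0 fast=2: a[fast]=6≠0 swap→a[0]=6, slow++,fast++
slow=1 fast=3: a[fast]=7≠0 swap→a[1]=7, slow++,fast++
slow=2 fast=4: a[fast]=7≠0 swap→a[2]=7, slow++,fast++
slow=3 fast=5: a[fast]=0, fast++
slow=3 fast=6: a[fast]=4≠0 swap→a[3]=4, slow++,fast++
slow=4 fast=7: a[fast]=9≠0 swap→a[4]=9, slow++,fast++
slow=5 fast=8: a[fast]=0, fast++
slow=5 fast=9: a[fast]=0, fast++
slow=5 fast=10: a[fast]=0, fast++
slow=5 fast=11: a[fast]=0, fast++
slow=5 fast=12: a[fast]=0, fast++
slow=5 fast=13: a[fast]=1≠0 swap→a[5]=1, slow++,fast++

slow=6, fast=14, a=[6, 7, 7, 4, 9, 1, 0, 0, 0, 0, 0, 0, 0, 0, 0, 0, 0, 8, 0, 0]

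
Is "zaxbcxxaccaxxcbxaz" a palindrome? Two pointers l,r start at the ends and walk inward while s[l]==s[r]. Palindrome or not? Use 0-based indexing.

palindrome

[0,17] 'z'=='z' → l++,r--
[1,16] 'a'=='a' → l++,r--
[2,15] 'x'=='x' → l++,r--
[3,14] 'b'=='b' → l++,r--
[4,13] 'c'=='c' → l++,r--
[5,12] 'x'=='x' → l++,r--
[6,11] 'x'=='x' → l++,r--
[7,10] 'a'=='a' → l++,r--
[8,9] 'c'=='c' → l++,r--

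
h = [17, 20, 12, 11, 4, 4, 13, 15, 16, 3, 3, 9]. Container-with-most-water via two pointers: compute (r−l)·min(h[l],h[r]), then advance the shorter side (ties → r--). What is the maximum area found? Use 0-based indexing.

[0,11] min(17,9)*11=99 best=99 * → r--
[0,10] min(17,3)*10=30 best=99 → r--
[0,9] min(17,3)*9=27 best=99 → r--
[0,8] min(17,16)*8=128 best=128 * → r--
[0,7] min(17,15)*7=105 best=128 → r--
[0,6] min(17,13)*6=78 best=128 → r--
[0,5] min(17,4)*5=20 best=128 → r--
[0,4] min(17,4)*4=16 best=128 → r--
[0,3] min(17,11)*3=33 best=128 → r--
[0,2] min(17,12)*2=24 best=128 → r--
[0,1] min(17,20)*1=17 best=128 → l++

max area = 128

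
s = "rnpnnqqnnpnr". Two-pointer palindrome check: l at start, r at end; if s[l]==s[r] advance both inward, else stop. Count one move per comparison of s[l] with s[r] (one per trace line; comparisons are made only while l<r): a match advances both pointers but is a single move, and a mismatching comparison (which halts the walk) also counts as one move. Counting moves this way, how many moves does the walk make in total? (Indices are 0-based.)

6 moves

l=0 r=11: 'r'=='r', l++,r--
l=1 r=10: 'n'=='n', l++,r--
l=2 r=9: 'p'=='p', l++,r--
l=3 r=8: 'n'=='n', l++,r--
l=4 r=7: 'n'=='n', l++,r--
l=5 r=6: 'q'=='q', l++,r--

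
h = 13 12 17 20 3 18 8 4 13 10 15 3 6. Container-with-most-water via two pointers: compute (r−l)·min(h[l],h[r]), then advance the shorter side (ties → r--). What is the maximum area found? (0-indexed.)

l=0 r=12: min(13,6)*12=72 best=72 *, r--
l=0 r=11: min(13,3)*11=33 best=72, r--
l=0 r=10: min(13,15)*10=130 best=130 *, l++
l=1 r=10: min(12,15)*9=108 best=130, l++
l=2 r=10: min(17,15)*8=120 best=130, r--
l=2 r=9: min(17,10)*7=70 best=130, r--
l=2 r=8: min(17,13)*6=78 best=130, r--
l=2 r=7: min(17,4)*5=20 best=130, r--
l=2 r=6: min(17,8)*4=32 best=130, r--
l=2 r=5: min(17,18)*3=51 best=130, l++
l=3 r=5: min(20,18)*2=36 best=130, r--
l=3 r=4: min(20,3)*1=3 best=130, r--

max area = 130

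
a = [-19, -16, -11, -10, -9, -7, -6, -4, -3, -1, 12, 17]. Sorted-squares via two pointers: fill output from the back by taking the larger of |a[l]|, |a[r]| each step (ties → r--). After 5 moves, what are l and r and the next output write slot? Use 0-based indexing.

[0,11] |-19|>|17| out[11]=361 → l++
[1,11] |-16|<=|17| out[10]=289 → r--
[1,10] |-16|>|12| out[9]=256 → l++
[2,10] |-11|<=|12| out[8]=144 → r--
[2,9] |-11|>|-1| out[7]=121 → l++

l=3, r=9, next write slot=6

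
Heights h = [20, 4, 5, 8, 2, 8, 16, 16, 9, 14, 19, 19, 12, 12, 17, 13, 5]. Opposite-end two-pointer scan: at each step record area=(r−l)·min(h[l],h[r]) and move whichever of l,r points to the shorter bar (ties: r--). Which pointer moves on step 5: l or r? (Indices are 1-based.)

[1,17] min(20,5)*16=80 best=80 * → r--
[1,16] min(20,13)*15=195 best=195 * → r--
[1,15] min(20,17)*14=238 best=238 * → r--
[1,14] min(20,12)*13=156 best=238 → r--
[1,13] min(20,12)*12=144 best=238 → r--

r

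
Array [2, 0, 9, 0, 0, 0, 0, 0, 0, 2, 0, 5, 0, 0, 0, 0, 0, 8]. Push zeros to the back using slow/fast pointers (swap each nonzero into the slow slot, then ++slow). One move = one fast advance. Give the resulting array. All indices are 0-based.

[2, 9, 2, 5, 8, 0, 0, 0, 0, 0, 0, 0, 0, 0, 0, 0, 0, 0]

(s=0,f=0) a[fast]=2≠0 swap→a[0]=2 → slow++,fast++
(s=1,f=1) a[fast]=0 → fast++
(s=1,f=2) a[fast]=9≠0 swap→a[1]=9 → slow++,fast++
(s=2,f=3) a[fast]=0 → fast++
(s=2,f=4) a[fast]=0 → fast++
(s=2,f=5) a[fast]=0 → fast++
(s=2,f=6) a[fast]=0 → fast++
(s=2,f=7) a[fast]=0 → fast++
(s=2,f=8) a[fast]=0 → fast++
(s=2,f=9) a[fast]=2≠0 swap→a[2]=2 → slow++,fast++
(s=3,f=10) a[fast]=0 → fast++
(s=3,f=11) a[fast]=5≠0 swap→a[3]=5 → slow++,fast++
(s=4,f=12) a[fast]=0 → fast++
(s=4,f=13) a[fast]=0 → fast++
(s=4,f=14) a[fast]=0 → fast++
(s=4,f=15) a[fast]=0 → fast++
(s=4,f=16) a[fast]=0 → fast++
(s=4,f=17) a[fast]=8≠0 swap→a[4]=8 → slow++,fast++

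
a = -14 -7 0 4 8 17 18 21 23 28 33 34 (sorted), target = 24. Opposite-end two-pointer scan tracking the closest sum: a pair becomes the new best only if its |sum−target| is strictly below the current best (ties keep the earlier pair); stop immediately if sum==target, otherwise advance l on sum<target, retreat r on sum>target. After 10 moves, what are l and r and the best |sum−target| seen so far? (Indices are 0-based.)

[0,11] -14+34=20 d=4 * → l++
[1,11] -7+34=27 d=3 * → r--
[1,10] -7+33=26 d=2 * → r--
[1,9] -7+28=21 d=3 → l++
[2,9] 0+28=28 d=4 → r--
[2,8] 0+23=23 d=1 * → l++
[3,8] 4+23=27 d=3 → r--
[3,7] 4+21=25 d=1 → r--
[3,6] 4+18=22 d=2 → l++
[4,6] 8+18=26 d=2 → r--

l=4, r=5, best |Δ|=1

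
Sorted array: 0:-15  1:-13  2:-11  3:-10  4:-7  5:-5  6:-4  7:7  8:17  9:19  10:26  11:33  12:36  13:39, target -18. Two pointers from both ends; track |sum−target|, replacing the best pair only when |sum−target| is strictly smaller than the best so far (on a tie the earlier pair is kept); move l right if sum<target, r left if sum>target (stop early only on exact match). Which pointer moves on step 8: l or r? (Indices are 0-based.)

[0,13] -15+39=24 d=42 * → r--
[0,12] -15+36=21 d=39 * → r--
[0,11] -15+33=18 d=36 * → r--
[0,10] -15+26=11 d=29 * → r--
[0,9] -15+19=4 d=22 * → r--
[0,8] -15+17=2 d=20 * → r--
[0,7] -15+7=-8 d=10 * → r--
[0,6] -15+-4=-19 d=1 * → l++

l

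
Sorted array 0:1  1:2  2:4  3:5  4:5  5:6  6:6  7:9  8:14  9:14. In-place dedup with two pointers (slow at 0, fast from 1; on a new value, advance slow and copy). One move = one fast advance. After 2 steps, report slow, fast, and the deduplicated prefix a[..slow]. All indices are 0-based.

slow=0 fast=1: a[fast]=2≠a[slow]=1 write a[1]=2, slow++,fast++
slow=1 fast=2: a[fast]=4≠a[slow]=2 write a[2]=4, slow++,fast++

slow=2, fast=3, prefix=[1, 2, 4]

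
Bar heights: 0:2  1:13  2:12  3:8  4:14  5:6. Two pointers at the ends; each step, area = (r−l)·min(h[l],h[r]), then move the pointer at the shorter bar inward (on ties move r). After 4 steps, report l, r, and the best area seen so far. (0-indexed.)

l=3, r=4, best area=39

[0,5] min(2,6)*5=10 best=10 * → l++
[1,5] min(13,6)*4=24 best=24 * → r--
[1,4] min(13,14)*3=39 best=39 * → l++
[2,4] min(12,14)*2=24 best=39 → l++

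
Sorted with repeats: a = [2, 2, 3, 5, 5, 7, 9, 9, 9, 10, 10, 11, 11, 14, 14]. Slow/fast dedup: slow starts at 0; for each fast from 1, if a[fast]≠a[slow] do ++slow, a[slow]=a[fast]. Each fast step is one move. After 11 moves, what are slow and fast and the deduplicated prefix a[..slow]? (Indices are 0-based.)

slow=6, fast=12, prefix=[2, 3, 5, 7, 9, 10, 11]

(s=0,f=1) a[fast]=2=a[slow] dup → fast++
(s=0,f=2) a[fast]=3≠a[slow]=2 write a[1]=3 → slow++,fast++
(s=1,f=3) a[fast]=5≠a[slow]=3 write a[2]=5 → slow++,fast++
(s=2,f=4) a[fast]=5=a[slow] dup → fast++
(s=2,f=5) a[fast]=7≠a[slow]=5 write a[3]=7 → slow++,fast++
(s=3,f=6) a[fast]=9≠a[slow]=7 write a[4]=9 → slow++,fast++
(s=4,f=7) a[fast]=9=a[slow] dup → fast++
(s=4,f=8) a[fast]=9=a[slow] dup → fast++
(s=4,f=9) a[fast]=10≠a[slow]=9 write a[5]=10 → slow++,fast++
(s=5,f=10) a[fast]=10=a[slow] dup → fast++
(s=5,f=11) a[fast]=11≠a[slow]=10 write a[6]=11 → slow++,fast++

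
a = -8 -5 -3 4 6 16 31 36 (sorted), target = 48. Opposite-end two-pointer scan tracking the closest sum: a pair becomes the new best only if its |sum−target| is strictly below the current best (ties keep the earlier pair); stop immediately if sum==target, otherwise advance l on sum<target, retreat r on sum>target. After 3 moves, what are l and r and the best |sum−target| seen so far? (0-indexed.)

l=3, r=7, best |Δ|=15

l=0 r=7: -8+36=28 d=20 *, l++
l=1 r=7: -5+36=31 d=17 *, l++
l=2 r=7: -3+36=33 d=15 *, l++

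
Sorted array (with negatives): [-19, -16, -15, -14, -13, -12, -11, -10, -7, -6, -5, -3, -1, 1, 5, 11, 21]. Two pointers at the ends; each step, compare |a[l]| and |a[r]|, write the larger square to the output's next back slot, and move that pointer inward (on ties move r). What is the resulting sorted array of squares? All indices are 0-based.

l=0 r=16: |-19|<=|21| out[16]=441, r--
l=0 r=15: |-19|>|11| out[15]=361, l++
l=1 r=15: |-16|>|11| out[14]=256, l++
l=2 r=15: |-15|>|11| out[13]=225, l++
l=3 r=15: |-14|>|11| out[12]=196, l++
l=4 r=15: |-13|>|11| out[11]=169, l++
l=5 r=15: |-12|>|11| out[10]=144, l++
l=6 r=15: |-11|<=|11| out[9]=121, r--
l=6 r=14: |-11|>|5| out[8]=121, l++
l=7 r=14: |-10|>|5| out[7]=100, l++
l=8 r=14: |-7|>|5| out[6]=49, l++
l=9 r=14: |-6|>|5| out[5]=36, l++
l=10 r=14: |-5|<=|5| out[4]=25, r--
l=10 r=13: |-5|>|1| out[3]=25, l++
l=11 r=13: |-3|>|1| out[2]=9, l++
l=12 r=13: |-1|<=|1| out[1]=1, r--
l=12 r=12: |-1|<=|-1| out[0]=1, r--

[1, 1, 9, 25, 25, 36, 49, 100, 121, 121, 144, 169, 196, 225, 256, 361, 441]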